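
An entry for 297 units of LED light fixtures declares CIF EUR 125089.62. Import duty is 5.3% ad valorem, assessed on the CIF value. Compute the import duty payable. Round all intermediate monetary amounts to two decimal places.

Import duty: EUR 6629.75

Import duty = 125089.62 × 5.3% = 6629.75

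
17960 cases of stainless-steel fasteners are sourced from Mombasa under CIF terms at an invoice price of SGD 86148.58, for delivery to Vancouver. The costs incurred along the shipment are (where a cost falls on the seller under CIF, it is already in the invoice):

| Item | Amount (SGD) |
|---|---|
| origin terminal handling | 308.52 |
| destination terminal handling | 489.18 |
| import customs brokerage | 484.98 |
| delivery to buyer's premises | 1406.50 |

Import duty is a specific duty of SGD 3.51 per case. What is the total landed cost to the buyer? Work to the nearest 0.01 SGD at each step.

Total landed cost: SGD 151568.84

CIF: the seller pays costs through ocean freight and marine insurance to the destination port.
Already in the invoice (seller's account under CIF): origin terminal — exclude.
The CIF price already equals the CIF value: 86148.58
Import duty = 17960 × 3.51 = 63039.60
Buyer bears: destination terminal 489.18 + brokerage 484.98 + delivery 1406.50 + duty 63039.60 = 65420.26
Landed cost = invoice 86148.58 + 65420.26 = 151568.84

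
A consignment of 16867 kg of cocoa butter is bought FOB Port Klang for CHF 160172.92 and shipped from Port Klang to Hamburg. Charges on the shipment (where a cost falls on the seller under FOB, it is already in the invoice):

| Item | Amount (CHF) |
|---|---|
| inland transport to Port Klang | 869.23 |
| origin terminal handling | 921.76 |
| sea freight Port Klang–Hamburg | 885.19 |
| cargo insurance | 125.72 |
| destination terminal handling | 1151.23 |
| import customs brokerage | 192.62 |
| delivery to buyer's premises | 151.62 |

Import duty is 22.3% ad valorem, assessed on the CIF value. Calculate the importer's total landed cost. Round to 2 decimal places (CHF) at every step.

Total landed cost: CHF 198623.29

FOB: the seller bears costs until goods are on board at the origin port; the buyer bears freight, insurance and all costs thereafter.
Already in the invoice (seller's account under FOB): inland to port, origin terminal — exclude.
CIF value = FOB price + freight + insurance = 160172.92 + 885.19 + 125.72 = 161183.83
Import duty = 161183.83 × 22.3% = 35943.99
Buyer bears: freight 885.19 + insurance 125.72 + destination terminal 1151.23 + brokerage 192.62 + delivery 151.62 + duty 35943.99 = 38450.37
Landed cost = invoice 160172.92 + 38450.37 = 198623.29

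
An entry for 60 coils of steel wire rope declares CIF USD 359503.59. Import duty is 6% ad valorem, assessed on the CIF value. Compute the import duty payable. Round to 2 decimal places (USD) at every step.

Import duty = 359503.59 × 6% = 21570.22

Import duty: USD 21570.22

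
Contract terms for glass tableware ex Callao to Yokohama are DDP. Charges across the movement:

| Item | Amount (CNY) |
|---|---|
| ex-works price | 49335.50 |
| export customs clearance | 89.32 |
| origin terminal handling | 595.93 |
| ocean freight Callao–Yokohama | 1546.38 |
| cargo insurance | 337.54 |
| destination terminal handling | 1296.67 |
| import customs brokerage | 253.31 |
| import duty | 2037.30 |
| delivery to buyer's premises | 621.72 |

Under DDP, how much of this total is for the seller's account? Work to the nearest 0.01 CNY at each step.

DDP: the seller bears all costs including import duty.
Seller's account: goods 49335.50 + export clearance 89.32 + origin terminal 595.93 + freight 1546.38 + insurance 337.54 + destination terminal 1296.67 + brokerage 253.31 + duty 2037.30 + delivery 621.72 = 56113.67
Buyer's account: 0.00

Seller's account: CNY 56113.67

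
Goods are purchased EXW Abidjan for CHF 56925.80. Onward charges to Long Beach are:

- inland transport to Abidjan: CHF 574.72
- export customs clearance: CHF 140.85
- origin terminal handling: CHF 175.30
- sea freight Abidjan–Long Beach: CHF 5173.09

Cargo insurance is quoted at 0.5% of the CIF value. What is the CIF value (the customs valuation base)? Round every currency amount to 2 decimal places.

Let C be the CIF value. C = EXW price + pre-shipment costs + freight + 0.5% × C
C − 0.5% × C = 56925.80 + 574.72 + 140.85 + 175.30 + 5173.09
0.995 × C = 62989.76
C = 62989.76 / 0.995 = 63306.29
Insurance premium = 0.5% × 63306.29 = 316.53

CIF value: CHF 63306.29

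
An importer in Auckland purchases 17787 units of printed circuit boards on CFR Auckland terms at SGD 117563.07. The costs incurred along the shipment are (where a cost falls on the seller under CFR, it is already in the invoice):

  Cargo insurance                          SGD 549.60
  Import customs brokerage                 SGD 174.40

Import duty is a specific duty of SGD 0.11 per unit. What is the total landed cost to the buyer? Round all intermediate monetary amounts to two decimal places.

CFR: the seller pays costs through ocean freight to the destination port, but not insurance.
CIF value = CFR price + insurance = 117563.07 + 549.60 = 118112.67
Import duty = 17787 × 0.11 = 1956.57
Buyer bears: insurance 549.60 + brokerage 174.40 + duty 1956.57 = 2680.57
Landed cost = invoice 117563.07 + 2680.57 = 120243.64

Total landed cost: SGD 120243.64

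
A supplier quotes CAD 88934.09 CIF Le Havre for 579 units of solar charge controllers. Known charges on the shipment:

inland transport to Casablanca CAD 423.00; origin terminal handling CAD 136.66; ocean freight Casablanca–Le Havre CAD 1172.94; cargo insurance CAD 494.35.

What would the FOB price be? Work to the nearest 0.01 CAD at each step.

FOB price: CAD 87266.80

Not relevant to the conversion: origin terminal, inland to port — on the seller under both CIF and FOB; already in the CIF price and stays in the FOB price.
From CIF to FOB, the seller no longer bears: freight, insurance.
FOB price = 88934.09 − 1172.94 − 494.35 = 87266.80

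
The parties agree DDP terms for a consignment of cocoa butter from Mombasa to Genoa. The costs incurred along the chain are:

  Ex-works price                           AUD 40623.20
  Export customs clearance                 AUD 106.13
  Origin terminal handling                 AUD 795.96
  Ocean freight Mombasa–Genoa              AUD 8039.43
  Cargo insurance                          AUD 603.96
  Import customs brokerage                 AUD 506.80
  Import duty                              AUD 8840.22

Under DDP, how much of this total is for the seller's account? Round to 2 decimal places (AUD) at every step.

DDP: the seller bears all costs including import duty.
Seller's account: goods 40623.20 + export clearance 106.13 + origin terminal 795.96 + freight 8039.43 + insurance 603.96 + brokerage 506.80 + duty 8840.22 = 59515.70
Buyer's account: 0.00

Seller's account: AUD 59515.70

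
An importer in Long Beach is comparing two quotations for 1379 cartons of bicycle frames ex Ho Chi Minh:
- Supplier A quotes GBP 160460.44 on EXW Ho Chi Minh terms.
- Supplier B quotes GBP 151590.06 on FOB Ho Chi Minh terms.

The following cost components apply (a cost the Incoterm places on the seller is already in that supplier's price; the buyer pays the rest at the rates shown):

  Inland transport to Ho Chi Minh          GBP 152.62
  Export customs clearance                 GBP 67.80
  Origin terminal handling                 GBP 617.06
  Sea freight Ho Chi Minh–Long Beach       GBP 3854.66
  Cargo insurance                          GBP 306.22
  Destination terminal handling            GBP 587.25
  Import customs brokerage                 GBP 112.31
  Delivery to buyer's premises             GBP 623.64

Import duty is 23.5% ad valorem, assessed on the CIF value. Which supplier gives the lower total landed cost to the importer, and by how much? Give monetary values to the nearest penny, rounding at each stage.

Supplier B is cheaper by GBP 11989.21

Supplier A (EXW):
CIF value = EXW price + inland to port + export clearance + origin terminal + freight + insurance = 160460.44 + 152.62 + 67.80 + 617.06 + 3854.66 + 306.22 = 165458.80
Import duty = 165458.80 × 23.5% = 38882.82
Buyer bears (A): 152.62 + 67.80 + 617.06 + 3854.66 + 306.22 + 587.25 + 112.31 + 623.64 = 6321.56
Landed cost (A) = invoice 160460.44 + 6321.56 + duty 38882.82 = 205664.82
Supplier B (FOB):
CIF value = FOB price + freight + insurance = 151590.06 + 3854.66 + 306.22 = 155750.94
Import duty = 155750.94 × 23.5% = 36601.47
Buyer bears (B): 3854.66 + 306.22 + 587.25 + 112.31 + 623.64 = 5484.08
Landed cost (B) = invoice 151590.06 + 5484.08 + duty 36601.47 = 193675.61
Difference = |205664.82 − 193675.61| = 11989.21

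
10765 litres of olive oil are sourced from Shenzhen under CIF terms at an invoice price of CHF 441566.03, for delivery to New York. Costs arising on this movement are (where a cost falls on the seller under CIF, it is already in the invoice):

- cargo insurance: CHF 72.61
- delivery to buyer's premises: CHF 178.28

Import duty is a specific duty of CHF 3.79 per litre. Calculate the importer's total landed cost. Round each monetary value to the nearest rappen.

CIF: the seller pays costs through ocean freight and marine insurance to the destination port.
Already in the invoice (seller's account under CIF): insurance — exclude.
The CIF price already equals the CIF value: 441566.03
Import duty = 10765 × 3.79 = 40799.35
Buyer bears: delivery 178.28 + duty 40799.35 = 40977.63
Landed cost = invoice 441566.03 + 40977.63 = 482543.66

Total landed cost: CHF 482543.66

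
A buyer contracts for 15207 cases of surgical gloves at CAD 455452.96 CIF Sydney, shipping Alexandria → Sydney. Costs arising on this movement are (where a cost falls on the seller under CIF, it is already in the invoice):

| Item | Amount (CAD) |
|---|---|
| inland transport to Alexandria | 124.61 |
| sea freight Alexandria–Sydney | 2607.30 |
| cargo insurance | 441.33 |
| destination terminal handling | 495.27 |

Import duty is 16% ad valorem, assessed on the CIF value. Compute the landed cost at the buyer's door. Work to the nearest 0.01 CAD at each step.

CIF: the seller pays costs through ocean freight and marine insurance to the destination port.
Already in the invoice (seller's account under CIF): inland to port, freight, insurance — exclude.
The CIF price already equals the CIF value: 455452.96
Import duty = 455452.96 × 16% = 72872.47
Buyer bears: destination terminal 495.27 + duty 72872.47 = 73367.74
Landed cost = invoice 455452.96 + 73367.74 = 528820.70

Total landed cost: CAD 528820.70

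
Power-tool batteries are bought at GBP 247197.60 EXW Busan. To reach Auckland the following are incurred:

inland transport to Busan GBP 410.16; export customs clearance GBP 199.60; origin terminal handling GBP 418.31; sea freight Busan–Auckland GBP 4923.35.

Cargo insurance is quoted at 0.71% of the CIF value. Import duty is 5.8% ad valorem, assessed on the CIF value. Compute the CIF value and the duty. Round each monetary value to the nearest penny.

CIF value: GBP 254959.23; import duty: GBP 14787.64

Let C be the CIF value. C = EXW price + pre-shipment costs + freight + 0.71% × C
C − 0.71% × C = 247197.60 + 410.16 + 199.60 + 418.31 + 4923.35
0.9929 × C = 253149.02
C = 253149.02 / 0.9929 = 254959.23
Insurance premium = 0.71% × 254959.23 = 1810.21
Import duty = 254959.23 × 5.8% = 14787.64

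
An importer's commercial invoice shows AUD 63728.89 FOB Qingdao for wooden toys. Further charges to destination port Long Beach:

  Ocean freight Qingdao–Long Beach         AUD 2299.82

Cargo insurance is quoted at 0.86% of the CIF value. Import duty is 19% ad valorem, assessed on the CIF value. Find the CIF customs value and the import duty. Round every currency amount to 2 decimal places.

CIF value: AUD 66601.48; import duty: AUD 12654.28

Let C be the CIF value. C = FOB price + freight + 0.86% × C
C − 0.86% × C = 63728.89 + 2299.82
0.9914 × C = 66028.71
C = 66028.71 / 0.9914 = 66601.48
Insurance premium = 0.86% × 66601.48 = 572.77
Import duty = 66601.48 × 19% = 12654.28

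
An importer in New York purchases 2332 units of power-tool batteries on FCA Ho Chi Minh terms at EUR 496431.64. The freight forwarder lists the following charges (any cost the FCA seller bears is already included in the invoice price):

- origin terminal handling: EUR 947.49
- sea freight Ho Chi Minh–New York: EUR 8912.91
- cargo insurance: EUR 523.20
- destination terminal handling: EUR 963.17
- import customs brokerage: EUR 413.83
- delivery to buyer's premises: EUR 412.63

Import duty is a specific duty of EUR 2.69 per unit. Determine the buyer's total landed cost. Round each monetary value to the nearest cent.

FCA: the seller delivers export-cleared goods to the carrier; the buyer bears costs from that point.
CIF value = FCA price + origin terminal + freight + insurance = 496431.64 + 947.49 + 8912.91 + 523.20 = 506815.24
Import duty = 2332 × 2.69 = 6273.08
Buyer bears: origin terminal 947.49 + freight 8912.91 + insurance 523.20 + destination terminal 963.17 + brokerage 413.83 + delivery 412.63 + duty 6273.08 = 18446.31
Landed cost = invoice 496431.64 + 18446.31 = 514877.95

Total landed cost: EUR 514877.95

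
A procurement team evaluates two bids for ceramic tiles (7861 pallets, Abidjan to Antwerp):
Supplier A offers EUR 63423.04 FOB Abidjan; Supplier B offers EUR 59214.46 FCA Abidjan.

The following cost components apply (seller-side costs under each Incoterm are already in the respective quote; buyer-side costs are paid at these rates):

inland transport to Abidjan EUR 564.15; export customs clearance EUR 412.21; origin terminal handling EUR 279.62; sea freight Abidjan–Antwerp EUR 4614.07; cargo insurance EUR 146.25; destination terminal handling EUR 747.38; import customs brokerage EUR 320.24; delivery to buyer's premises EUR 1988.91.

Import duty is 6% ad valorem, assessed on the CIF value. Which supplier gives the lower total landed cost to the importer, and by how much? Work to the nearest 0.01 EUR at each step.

Supplier B is cheaper by EUR 4164.70

Supplier A (FOB):
CIF value = FOB price + freight + insurance = 63423.04 + 4614.07 + 146.25 = 68183.36
Import duty = 68183.36 × 6% = 4091.00
Buyer bears (A): 4614.07 + 146.25 + 747.38 + 320.24 + 1988.91 = 7816.85
Landed cost (A) = invoice 63423.04 + 7816.85 + duty 4091.00 = 75330.89
Supplier B (FCA):
CIF value = FCA price + origin terminal + freight + insurance = 59214.46 + 279.62 + 4614.07 + 146.25 = 64254.40
Import duty = 64254.40 × 6% = 3855.26
Buyer bears (B): 279.62 + 4614.07 + 146.25 + 747.38 + 320.24 + 1988.91 = 8096.47
Landed cost (B) = invoice 59214.46 + 8096.47 + duty 3855.26 = 71166.19
Difference = |75330.89 − 71166.19| = 4164.70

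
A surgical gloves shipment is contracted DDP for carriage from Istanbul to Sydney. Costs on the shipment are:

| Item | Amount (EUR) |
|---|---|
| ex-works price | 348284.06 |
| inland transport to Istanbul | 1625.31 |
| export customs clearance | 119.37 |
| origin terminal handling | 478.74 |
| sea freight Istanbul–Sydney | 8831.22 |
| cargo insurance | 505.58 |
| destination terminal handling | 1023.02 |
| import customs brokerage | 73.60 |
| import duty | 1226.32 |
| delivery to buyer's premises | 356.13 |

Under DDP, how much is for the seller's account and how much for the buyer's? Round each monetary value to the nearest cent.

Seller: EUR 362523.35; buyer: EUR 0.00

DDP: the seller bears all costs including import duty.
Seller's account: goods 348284.06 + inland to port 1625.31 + export clearance 119.37 + origin terminal 478.74 + freight 8831.22 + insurance 505.58 + destination terminal 1023.02 + brokerage 73.60 + duty 1226.32 + delivery 356.13 = 362523.35
Buyer's account: 0.00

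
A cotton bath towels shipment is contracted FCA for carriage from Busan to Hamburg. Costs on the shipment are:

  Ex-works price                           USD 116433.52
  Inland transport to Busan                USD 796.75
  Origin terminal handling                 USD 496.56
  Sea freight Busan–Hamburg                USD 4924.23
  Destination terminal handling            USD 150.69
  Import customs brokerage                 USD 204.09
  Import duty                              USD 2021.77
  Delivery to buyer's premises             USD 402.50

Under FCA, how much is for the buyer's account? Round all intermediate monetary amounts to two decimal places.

FCA: the seller delivers export-cleared goods to the carrier; the buyer bears costs from that point.
Seller's account: goods 116433.52 + inland to port 796.75 = 117230.27
Buyer's account: origin terminal 496.56 + freight 4924.23 + destination terminal 150.69 + brokerage 204.09 + duty 2021.77 + delivery 402.50 = 8199.84

Buyer's account: USD 8199.84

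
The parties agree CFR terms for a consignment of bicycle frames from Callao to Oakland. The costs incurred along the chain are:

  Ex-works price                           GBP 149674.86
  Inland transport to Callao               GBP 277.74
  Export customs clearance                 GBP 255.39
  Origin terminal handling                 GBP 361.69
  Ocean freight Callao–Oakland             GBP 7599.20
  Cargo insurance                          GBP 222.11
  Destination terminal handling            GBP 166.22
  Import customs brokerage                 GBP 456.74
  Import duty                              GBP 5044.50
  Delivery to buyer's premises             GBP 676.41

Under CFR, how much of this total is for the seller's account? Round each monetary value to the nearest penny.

CFR: the seller pays costs through ocean freight to the destination port, but not insurance.
Seller's account: goods 149674.86 + inland to port 277.74 + export clearance 255.39 + origin terminal 361.69 + freight 7599.20 = 158168.88
Buyer's account: insurance 222.11 + destination terminal 166.22 + brokerage 456.74 + duty 5044.50 + delivery 676.41 = 6565.98

Seller's account: GBP 158168.88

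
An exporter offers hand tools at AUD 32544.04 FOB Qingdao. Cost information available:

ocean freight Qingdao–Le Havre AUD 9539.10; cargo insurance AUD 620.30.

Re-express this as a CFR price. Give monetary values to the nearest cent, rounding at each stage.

CFR price: AUD 42083.14

Not relevant to the conversion: insurance — on the buyer under both terms; not part of either seller's price.
From FOB to CFR, the seller additionally bears: freight.
CFR price = 32544.04 + 9539.10 = 42083.14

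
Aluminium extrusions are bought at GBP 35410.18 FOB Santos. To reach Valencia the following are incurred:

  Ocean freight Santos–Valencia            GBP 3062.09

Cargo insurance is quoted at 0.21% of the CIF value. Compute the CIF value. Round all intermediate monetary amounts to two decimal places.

Let C be the CIF value. C = FOB price + freight + 0.21% × C
C − 0.21% × C = 35410.18 + 3062.09
0.9979 × C = 38472.27
C = 38472.27 / 0.9979 = 38553.23
Insurance premium = 0.21% × 38553.23 = 80.96

CIF value: GBP 38553.23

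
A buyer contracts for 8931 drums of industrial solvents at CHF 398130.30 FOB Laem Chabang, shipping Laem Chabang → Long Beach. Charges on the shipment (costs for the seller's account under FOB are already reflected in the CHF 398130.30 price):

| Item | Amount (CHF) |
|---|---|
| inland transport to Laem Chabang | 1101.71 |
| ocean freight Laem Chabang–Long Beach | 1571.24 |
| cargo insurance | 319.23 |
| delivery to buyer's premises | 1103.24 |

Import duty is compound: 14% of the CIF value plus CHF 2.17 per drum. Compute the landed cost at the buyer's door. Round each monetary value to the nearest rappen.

FOB: the seller bears costs until goods are on board at the origin port; the buyer bears freight, insurance and all costs thereafter.
Already in the invoice (seller's account under FOB): inland to port — exclude.
CIF value = FOB price + freight + insurance = 398130.30 + 1571.24 + 319.23 = 400020.77
Ad valorem component: 400020.77 × 14% = 56002.91
Specific component: 8931 × 2.17 = 19380.27
Import duty = 56002.91 + 19380.27 = 75383.18
Buyer bears: freight 1571.24 + insurance 319.23 + delivery 1103.24 + duty 75383.18 = 78376.89
Landed cost = invoice 398130.30 + 78376.89 = 476507.19

Total landed cost: CHF 476507.19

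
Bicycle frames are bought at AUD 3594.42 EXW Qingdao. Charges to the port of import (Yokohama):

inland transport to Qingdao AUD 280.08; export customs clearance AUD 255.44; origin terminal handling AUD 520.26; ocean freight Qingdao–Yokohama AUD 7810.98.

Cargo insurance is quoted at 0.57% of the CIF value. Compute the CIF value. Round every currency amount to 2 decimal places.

Let C be the CIF value. C = EXW price + pre-shipment costs + freight + 0.57% × C
C − 0.57% × C = 3594.42 + 280.08 + 255.44 + 520.26 + 7810.98
0.9943 × C = 12461.18
C = 12461.18 / 0.9943 = 12532.62
Insurance premium = 0.57% × 12532.62 = 71.44

CIF value: AUD 12532.62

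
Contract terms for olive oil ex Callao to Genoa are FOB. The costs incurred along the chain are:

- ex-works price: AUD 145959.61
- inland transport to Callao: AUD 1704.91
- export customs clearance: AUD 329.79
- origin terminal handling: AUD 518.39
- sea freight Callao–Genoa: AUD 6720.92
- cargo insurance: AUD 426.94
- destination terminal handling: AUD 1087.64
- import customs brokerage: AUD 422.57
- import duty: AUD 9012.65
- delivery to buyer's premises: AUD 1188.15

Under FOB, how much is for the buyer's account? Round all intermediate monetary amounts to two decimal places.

Buyer's account: AUD 18858.87

FOB: the seller bears costs until goods are on board at the origin port; the buyer bears freight, insurance and all costs thereafter.
Seller's account: goods 145959.61 + inland to port 1704.91 + export clearance 329.79 + origin terminal 518.39 = 148512.70
Buyer's account: freight 6720.92 + insurance 426.94 + destination terminal 1087.64 + brokerage 422.57 + duty 9012.65 + delivery 1188.15 = 18858.87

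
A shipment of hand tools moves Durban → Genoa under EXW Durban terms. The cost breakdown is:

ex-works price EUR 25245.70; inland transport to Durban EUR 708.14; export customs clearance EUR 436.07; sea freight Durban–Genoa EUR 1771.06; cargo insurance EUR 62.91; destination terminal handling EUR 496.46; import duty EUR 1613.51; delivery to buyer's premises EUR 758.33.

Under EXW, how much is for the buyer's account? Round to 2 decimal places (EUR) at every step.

EXW: the seller makes goods available at their premises; the buyer bears all onward costs.
Seller's account: goods 25245.70 = 25245.70
Buyer's account: inland to port 708.14 + export clearance 436.07 + freight 1771.06 + insurance 62.91 + destination terminal 496.46 + duty 1613.51 + delivery 758.33 = 5846.48

Buyer's account: EUR 5846.48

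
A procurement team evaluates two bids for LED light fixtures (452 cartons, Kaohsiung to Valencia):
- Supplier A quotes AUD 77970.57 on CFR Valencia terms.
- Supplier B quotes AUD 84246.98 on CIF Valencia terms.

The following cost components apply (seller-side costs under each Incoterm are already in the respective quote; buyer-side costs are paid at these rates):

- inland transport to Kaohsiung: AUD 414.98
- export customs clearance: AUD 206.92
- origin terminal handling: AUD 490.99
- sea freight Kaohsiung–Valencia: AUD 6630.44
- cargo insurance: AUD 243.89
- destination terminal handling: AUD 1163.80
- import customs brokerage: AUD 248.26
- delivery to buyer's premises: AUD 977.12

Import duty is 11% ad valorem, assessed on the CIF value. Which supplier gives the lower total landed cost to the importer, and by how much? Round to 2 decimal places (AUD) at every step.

Supplier A (CFR):
CIF value = CFR price + insurance = 77970.57 + 243.89 = 78214.46
Import duty = 78214.46 × 11% = 8603.59
Buyer bears (A): 243.89 + 1163.80 + 248.26 + 977.12 = 2633.07
Landed cost (A) = invoice 77970.57 + 2633.07 + duty 8603.59 = 89207.23
Supplier B (CIF):
The CIF price already equals the CIF value: 84246.98
Import duty = 84246.98 × 11% = 9267.17
Buyer bears (B): 1163.80 + 248.26 + 977.12 = 2389.18
Landed cost (B) = invoice 84246.98 + 2389.18 + duty 9267.17 = 95903.33
Difference = |89207.23 − 95903.33| = 6696.10

Supplier A is cheaper by AUD 6696.10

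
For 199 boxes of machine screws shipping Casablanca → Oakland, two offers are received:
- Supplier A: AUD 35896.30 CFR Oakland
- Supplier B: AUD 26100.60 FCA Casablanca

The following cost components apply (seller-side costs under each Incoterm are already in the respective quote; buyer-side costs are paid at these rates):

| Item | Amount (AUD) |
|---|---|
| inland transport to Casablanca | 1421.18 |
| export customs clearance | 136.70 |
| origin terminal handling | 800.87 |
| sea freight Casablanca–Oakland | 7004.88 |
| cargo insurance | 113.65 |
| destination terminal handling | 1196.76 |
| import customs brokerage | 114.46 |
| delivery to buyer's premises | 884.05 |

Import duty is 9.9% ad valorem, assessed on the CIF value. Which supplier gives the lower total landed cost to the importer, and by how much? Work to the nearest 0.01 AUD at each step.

Supplier B is cheaper by AUD 2186.96

Supplier A (CFR):
CIF value = CFR price + insurance = 35896.30 + 113.65 = 36009.95
Import duty = 36009.95 × 9.9% = 3564.99
Buyer bears (A): 113.65 + 1196.76 + 114.46 + 884.05 = 2308.92
Landed cost (A) = invoice 35896.30 + 2308.92 + duty 3564.99 = 41770.21
Supplier B (FCA):
CIF value = FCA price + origin terminal + freight + insurance = 26100.60 + 800.87 + 7004.88 + 113.65 = 34020.00
Import duty = 34020.00 × 9.9% = 3367.98
Buyer bears (B): 800.87 + 7004.88 + 113.65 + 1196.76 + 114.46 + 884.05 = 10114.67
Landed cost (B) = invoice 26100.60 + 10114.67 + duty 3367.98 = 39583.25
Difference = |41770.21 − 39583.25| = 2186.96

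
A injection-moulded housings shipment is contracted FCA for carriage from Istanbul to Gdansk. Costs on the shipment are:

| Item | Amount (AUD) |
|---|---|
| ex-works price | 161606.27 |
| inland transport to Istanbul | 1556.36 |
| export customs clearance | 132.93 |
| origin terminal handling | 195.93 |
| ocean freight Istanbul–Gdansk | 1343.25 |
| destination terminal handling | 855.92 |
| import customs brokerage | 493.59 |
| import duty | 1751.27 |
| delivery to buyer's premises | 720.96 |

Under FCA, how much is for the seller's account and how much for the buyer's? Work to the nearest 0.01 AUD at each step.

FCA: the seller delivers export-cleared goods to the carrier; the buyer bears costs from that point.
Seller's account: goods 161606.27 + inland to port 1556.36 + export clearance 132.93 = 163295.56
Buyer's account: origin terminal 195.93 + freight 1343.25 + destination terminal 855.92 + brokerage 493.59 + duty 1751.27 + delivery 720.96 = 5360.92

Seller: AUD 163295.56; buyer: AUD 5360.92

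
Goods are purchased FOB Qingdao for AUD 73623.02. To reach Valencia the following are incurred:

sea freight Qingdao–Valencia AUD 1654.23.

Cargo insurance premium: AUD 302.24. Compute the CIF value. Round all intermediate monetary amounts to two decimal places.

CIF = FOB price + freight + insurance
CIF = 73623.02 + 1654.23 + 302.24 = 75579.49

CIF value: AUD 75579.49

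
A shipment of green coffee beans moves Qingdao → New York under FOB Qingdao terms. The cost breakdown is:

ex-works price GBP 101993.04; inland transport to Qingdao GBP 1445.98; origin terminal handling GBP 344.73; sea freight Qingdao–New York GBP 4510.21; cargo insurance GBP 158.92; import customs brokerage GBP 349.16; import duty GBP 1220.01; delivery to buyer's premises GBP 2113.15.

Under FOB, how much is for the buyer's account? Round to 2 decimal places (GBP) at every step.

FOB: the seller bears costs until goods are on board at the origin port; the buyer bears freight, insurance and all costs thereafter.
Seller's account: goods 101993.04 + inland to port 1445.98 + origin terminal 344.73 = 103783.75
Buyer's account: freight 4510.21 + insurance 158.92 + brokerage 349.16 + duty 1220.01 + delivery 2113.15 = 8351.45

Buyer's account: GBP 8351.45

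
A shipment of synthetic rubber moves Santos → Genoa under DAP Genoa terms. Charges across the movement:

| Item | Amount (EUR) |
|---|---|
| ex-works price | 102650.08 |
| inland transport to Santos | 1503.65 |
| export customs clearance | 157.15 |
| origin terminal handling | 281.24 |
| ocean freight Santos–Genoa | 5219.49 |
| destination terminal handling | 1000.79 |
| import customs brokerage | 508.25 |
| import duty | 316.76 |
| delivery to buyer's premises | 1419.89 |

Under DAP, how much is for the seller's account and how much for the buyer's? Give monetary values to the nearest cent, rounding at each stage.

DAP: the seller bears all costs to the named destination except import duty and clearance.
Seller's account: goods 102650.08 + inland to port 1503.65 + export clearance 157.15 + origin terminal 281.24 + freight 5219.49 + destination terminal 1000.79 + delivery 1419.89 = 112232.29
Buyer's account: brokerage 508.25 + duty 316.76 = 825.01

Seller: EUR 112232.29; buyer: EUR 825.01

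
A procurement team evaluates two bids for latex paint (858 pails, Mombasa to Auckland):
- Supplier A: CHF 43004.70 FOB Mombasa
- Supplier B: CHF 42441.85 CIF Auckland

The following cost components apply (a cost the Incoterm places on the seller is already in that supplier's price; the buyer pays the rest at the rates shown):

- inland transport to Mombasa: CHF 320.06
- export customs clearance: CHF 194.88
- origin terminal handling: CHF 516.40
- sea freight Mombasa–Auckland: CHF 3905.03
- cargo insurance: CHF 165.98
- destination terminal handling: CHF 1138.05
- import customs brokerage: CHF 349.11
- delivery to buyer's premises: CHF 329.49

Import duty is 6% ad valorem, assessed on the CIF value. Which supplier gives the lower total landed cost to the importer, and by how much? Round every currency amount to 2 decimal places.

Supplier A (FOB):
CIF value = FOB price + freight + insurance = 43004.70 + 3905.03 + 165.98 = 47075.71
Import duty = 47075.71 × 6% = 2824.54
Buyer bears (A): 3905.03 + 165.98 + 1138.05 + 349.11 + 329.49 = 5887.66
Landed cost (A) = invoice 43004.70 + 5887.66 + duty 2824.54 = 51716.90
Supplier B (CIF):
The CIF price already equals the CIF value: 42441.85
Import duty = 42441.85 × 6% = 2546.51
Buyer bears (B): 1138.05 + 349.11 + 329.49 = 1816.65
Landed cost (B) = invoice 42441.85 + 1816.65 + duty 2546.51 = 46805.01
Difference = |51716.90 − 46805.01| = 4911.89

Supplier B is cheaper by CHF 4911.89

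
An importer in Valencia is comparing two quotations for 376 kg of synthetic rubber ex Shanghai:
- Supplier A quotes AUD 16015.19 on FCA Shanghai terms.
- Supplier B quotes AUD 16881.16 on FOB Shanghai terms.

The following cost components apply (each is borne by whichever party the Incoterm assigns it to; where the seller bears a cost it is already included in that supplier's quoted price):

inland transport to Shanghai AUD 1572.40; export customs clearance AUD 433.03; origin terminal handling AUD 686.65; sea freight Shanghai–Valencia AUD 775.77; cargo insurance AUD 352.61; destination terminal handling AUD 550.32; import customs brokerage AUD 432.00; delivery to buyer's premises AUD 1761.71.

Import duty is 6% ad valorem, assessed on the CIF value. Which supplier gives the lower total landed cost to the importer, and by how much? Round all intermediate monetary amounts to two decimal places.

Supplier A (FCA):
CIF value = FCA price + origin terminal + freight + insurance = 16015.19 + 686.65 + 775.77 + 352.61 = 17830.22
Import duty = 17830.22 × 6% = 1069.81
Buyer bears (A): 686.65 + 775.77 + 352.61 + 550.32 + 432.00 + 1761.71 = 4559.06
Landed cost (A) = invoice 16015.19 + 4559.06 + duty 1069.81 = 21644.06
Supplier B (FOB):
CIF value = FOB price + freight + insurance = 16881.16 + 775.77 + 352.61 = 18009.54
Import duty = 18009.54 × 6% = 1080.57
Buyer bears (B): 775.77 + 352.61 + 550.32 + 432.00 + 1761.71 = 3872.41
Landed cost (B) = invoice 16881.16 + 3872.41 + duty 1080.57 = 21834.14
Difference = |21644.06 − 21834.14| = 190.08

Supplier A is cheaper by AUD 190.08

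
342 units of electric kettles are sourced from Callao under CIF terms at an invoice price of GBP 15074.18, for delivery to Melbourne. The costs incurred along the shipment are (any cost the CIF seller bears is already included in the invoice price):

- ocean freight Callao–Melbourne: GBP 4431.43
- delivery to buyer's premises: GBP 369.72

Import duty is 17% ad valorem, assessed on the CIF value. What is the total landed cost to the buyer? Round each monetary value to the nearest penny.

CIF: the seller pays costs through ocean freight and marine insurance to the destination port.
Already in the invoice (seller's account under CIF): freight — exclude.
The CIF price already equals the CIF value: 15074.18
Import duty = 15074.18 × 17% = 2562.61
Buyer bears: delivery 369.72 + duty 2562.61 = 2932.33
Landed cost = invoice 15074.18 + 2932.33 = 18006.51

Total landed cost: GBP 18006.51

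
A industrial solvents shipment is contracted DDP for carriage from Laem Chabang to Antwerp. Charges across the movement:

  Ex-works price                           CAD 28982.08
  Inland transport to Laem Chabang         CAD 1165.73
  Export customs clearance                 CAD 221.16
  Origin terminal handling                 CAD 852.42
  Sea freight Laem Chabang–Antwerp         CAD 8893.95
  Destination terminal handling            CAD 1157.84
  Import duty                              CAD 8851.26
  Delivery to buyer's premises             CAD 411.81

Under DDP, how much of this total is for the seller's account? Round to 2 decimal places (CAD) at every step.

Seller's account: CAD 50536.25

DDP: the seller bears all costs including import duty.
Seller's account: goods 28982.08 + inland to port 1165.73 + export clearance 221.16 + origin terminal 852.42 + freight 8893.95 + destination terminal 1157.84 + duty 8851.26 + delivery 411.81 = 50536.25
Buyer's account: 0.00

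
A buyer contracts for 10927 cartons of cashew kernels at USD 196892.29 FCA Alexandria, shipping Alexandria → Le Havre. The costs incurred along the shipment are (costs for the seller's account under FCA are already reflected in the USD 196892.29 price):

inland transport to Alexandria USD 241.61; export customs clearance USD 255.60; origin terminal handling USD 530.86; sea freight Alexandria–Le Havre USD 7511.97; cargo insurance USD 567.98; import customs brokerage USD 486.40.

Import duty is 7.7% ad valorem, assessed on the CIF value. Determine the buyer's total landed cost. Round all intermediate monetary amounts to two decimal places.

Total landed cost: USD 221813.24

FCA: the seller delivers export-cleared goods to the carrier; the buyer bears costs from that point.
Already in the invoice (seller's account under FCA): inland to port, export clearance — exclude.
CIF value = FCA price + origin terminal + freight + insurance = 196892.29 + 530.86 + 7511.97 + 567.98 = 205503.10
Import duty = 205503.10 × 7.7% = 15823.74
Buyer bears: origin terminal 530.86 + freight 7511.97 + insurance 567.98 + brokerage 486.40 + duty 15823.74 = 24920.95
Landed cost = invoice 196892.29 + 24920.95 = 221813.24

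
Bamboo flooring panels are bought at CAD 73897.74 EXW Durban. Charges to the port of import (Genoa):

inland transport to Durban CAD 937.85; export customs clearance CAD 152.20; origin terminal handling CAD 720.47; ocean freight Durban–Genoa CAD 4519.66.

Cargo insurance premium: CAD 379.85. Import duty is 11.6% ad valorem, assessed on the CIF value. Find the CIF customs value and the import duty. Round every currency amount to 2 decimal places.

CIF = EXW price + pre-shipment costs + freight + insurance
CIF = 73897.74 + 937.85 + 152.20 + 720.47 + 4519.66 + 379.85 = 80607.77
Import duty = 80607.77 × 11.6% = 9350.50

CIF value: CAD 80607.77; import duty: CAD 9350.50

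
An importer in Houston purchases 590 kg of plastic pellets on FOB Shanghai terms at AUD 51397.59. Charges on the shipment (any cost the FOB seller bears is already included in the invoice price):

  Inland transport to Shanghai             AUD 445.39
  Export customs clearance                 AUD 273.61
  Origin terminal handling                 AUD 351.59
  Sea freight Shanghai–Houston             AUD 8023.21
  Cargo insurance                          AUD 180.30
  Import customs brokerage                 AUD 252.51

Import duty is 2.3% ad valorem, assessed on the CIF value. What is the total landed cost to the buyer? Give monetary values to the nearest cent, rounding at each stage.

FOB: the seller bears costs until goods are on board at the origin port; the buyer bears freight, insurance and all costs thereafter.
Already in the invoice (seller's account under FOB): inland to port, export clearance, origin terminal — exclude.
CIF value = FOB price + freight + insurance = 51397.59 + 8023.21 + 180.30 = 59601.10
Import duty = 59601.10 × 2.3% = 1370.83
Buyer bears: freight 8023.21 + insurance 180.30 + brokerage 252.51 + duty 1370.83 = 9826.85
Landed cost = invoice 51397.59 + 9826.85 = 61224.44

Total landed cost: AUD 61224.44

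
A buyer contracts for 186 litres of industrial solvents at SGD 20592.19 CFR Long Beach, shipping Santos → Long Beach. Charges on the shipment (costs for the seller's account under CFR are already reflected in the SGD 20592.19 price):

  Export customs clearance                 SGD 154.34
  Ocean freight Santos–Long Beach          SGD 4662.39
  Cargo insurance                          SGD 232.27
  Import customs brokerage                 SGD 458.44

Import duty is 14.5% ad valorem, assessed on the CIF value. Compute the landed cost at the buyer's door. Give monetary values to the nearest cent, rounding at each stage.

Total landed cost: SGD 24302.45

CFR: the seller pays costs through ocean freight to the destination port, but not insurance.
Already in the invoice (seller's account under CFR): export clearance, freight — exclude.
CIF value = CFR price + insurance = 20592.19 + 232.27 = 20824.46
Import duty = 20824.46 × 14.5% = 3019.55
Buyer bears: insurance 232.27 + brokerage 458.44 + duty 3019.55 = 3710.26
Landed cost = invoice 20592.19 + 3710.26 = 24302.45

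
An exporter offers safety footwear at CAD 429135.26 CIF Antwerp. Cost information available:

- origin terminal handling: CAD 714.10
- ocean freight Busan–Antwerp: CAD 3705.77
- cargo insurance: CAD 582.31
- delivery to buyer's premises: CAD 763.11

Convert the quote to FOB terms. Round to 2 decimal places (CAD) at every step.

Not relevant to the conversion: origin terminal — on the seller under both CIF and FOB; already in the CIF price and stays in the FOB price. delivery — on the buyer under both terms; not part of either seller's price.
From CIF to FOB, the seller no longer bears: freight, insurance.
FOB price = 429135.26 − 3705.77 − 582.31 = 424847.18

FOB price: CAD 424847.18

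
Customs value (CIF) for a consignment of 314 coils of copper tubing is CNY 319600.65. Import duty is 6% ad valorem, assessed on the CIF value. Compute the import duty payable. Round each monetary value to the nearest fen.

Import duty = 319600.65 × 6% = 19176.04

Import duty: CNY 19176.04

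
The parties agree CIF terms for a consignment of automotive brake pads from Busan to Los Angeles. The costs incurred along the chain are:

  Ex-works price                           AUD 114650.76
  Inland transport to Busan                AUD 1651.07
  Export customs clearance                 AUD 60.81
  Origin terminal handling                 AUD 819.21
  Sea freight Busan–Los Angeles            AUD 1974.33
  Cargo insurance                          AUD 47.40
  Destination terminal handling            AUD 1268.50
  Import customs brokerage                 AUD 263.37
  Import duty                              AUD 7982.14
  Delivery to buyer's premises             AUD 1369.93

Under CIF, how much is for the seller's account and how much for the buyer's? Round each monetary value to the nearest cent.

CIF: the seller pays costs through ocean freight and marine insurance to the destination port.
Seller's account: goods 114650.76 + inland to port 1651.07 + export clearance 60.81 + origin terminal 819.21 + freight 1974.33 + insurance 47.40 = 119203.58
Buyer's account: destination terminal 1268.50 + brokerage 263.37 + duty 7982.14 + delivery 1369.93 = 10883.94

Seller: AUD 119203.58; buyer: AUD 10883.94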